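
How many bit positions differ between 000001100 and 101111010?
XOR = 101110110, count of 1s = 6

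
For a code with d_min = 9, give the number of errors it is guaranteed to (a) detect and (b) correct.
(a) Detection requires d_min ≥ e+1, so e ≤ d_min − 1 = 8.
(b) Correction requires d_min ≥ 2t+1, so t ≤ ⌊(d_min − 1)/2⌋ = ⌊8/2⌋ = 4.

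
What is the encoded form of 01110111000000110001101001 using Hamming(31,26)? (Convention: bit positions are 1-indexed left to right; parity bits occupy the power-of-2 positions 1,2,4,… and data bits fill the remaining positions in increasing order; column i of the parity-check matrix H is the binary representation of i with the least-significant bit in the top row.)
Codeword c = d · G (mod 2), d = 01110111000000110001101001:
  c[0] = d·G[:,0] = (01110111000000110001101001)·(11011010101101010101010101) mod 2 = 0+1+0+1+0+0+1+0+0+0+0+0+0+0+0+1+0+0+0+1+0+0+0+0+0+1 mod 2 = 0
  c[1] = d·G[:,1] = (01110111000000110001101001)·(10110110011011001100110011) mod 2 = 0+0+1+1+0+1+1+0+0+0+0+0+0+0+0+0+0+0+0+0+1+0+0+0+0+1 mod 2 = 0
  c[2] = d·G[:,2] = (01110111000000110001101001)·(10000000000000000000000000) mod 2 = 0+0+0+0+0+0+0+0+0+0+0+0+0+0+0+0+0+0+0+0+0+0+0+0+0+0 mod 2 = 0
  c[3] = d·G[:,3] = (01110111000000110001101001)·(01110001111000111100001111) mod 2 = 0+1+1+1+0+0+0+1+0+0+0+0+0+0+1+1+0+0+0+0+0+0+1+0+0+1 mod 2 = 0
  c[4] = d·G[:,4] = (01110111000000110001101001)·(01000000000000000000000000) mod 2 = 0+1+0+0+0+0+0+0+0+0+0+0+0+0+0+0+0+0+0+0+0+0+0+0+0+0 mod 2 = 1
  c[5] = d·G[:,5] = (01110111000000110001101001)·(00100000000000000000000000) mod 2 = 0+0+1+0+0+0+0+0+0+0+0+0+0+0+0+0+0+0+0+0+0+0+0+0+0+0 mod 2 = 1
  c[6] = d·G[:,6] = (01110111000000110001101001)·(00010000000000000000000000) mod 2 = 0+0+0+1+0+0+0+0+0+0+0+0+0+0+0+0+0+0+0+0+0+0+0+0+0+0 mod 2 = 1
  c[7] = d·G[:,7] = (01110111000000110001101001)·(00001111111000000011111111) mod 2 = 0+0+0+0+0+1+1+1+0+0+0+0+0+0+0+0+0+0+0+1+1+0+1+0+0+1 mod 2 = 1
  c[8] = d·G[:,8] = (01110111000000110001101001)·(00001000000000000000000000) mod 2 = 0+0+0+0+0+0+0+0+0+0+0+0+0+0+0+0+0+0+0+0+0+0+0+0+0+0 mod 2 = 0
  c[9] = d·G[:,9] = (01110111000000110001101001)·(00000100000000000000000000) mod 2 = 0+0+0+0+0+1+0+0+0+0+0+0+0+0+0+0+0+0+0+0+0+0+0+0+0+0 mod 2 = 1
  c[10] = d·G[:,10] = (01110111000000110001101001)·(00000010000000000000000000) mod 2 = 0+0+0+0+0+0+1+0+0+0+0+0+0+0+0+0+0+0+0+0+0+0+0+0+0+0 mod 2 = 1
  c[11] = d·G[:,11] = (01110111000000110001101001)·(00000001000000000000000000) mod 2 = 0+0+0+0+0+0+0+1+0+0+0+0+0+0+0+0+0+0+0+0+0+0+0+0+0+0 mod 2 = 1
  c[12] = d·G[:,12] = (01110111000000110001101001)·(00000000100000000000000000) mod 2 = 0+0+0+0+0+0+0+0+0+0+0+0+0+0+0+0+0+0+0+0+0+0+0+0+0+0 mod 2 = 0
  c[13] = d·G[:,13] = (01110111000000110001101001)·(00000000010000000000000000) mod 2 = 0+0+0+0+0+0+0+0+0+0+0+0+0+0+0+0+0+0+0+0+0+0+0+0+0+0 mod 2 = 0
  c[14] = d·G[:,14] = (01110111000000110001101001)·(00000000001000000000000000) mod 2 = 0+0+0+0+0+0+0+0+0+0+0+0+0+0+0+0+0+0+0+0+0+0+0+0+0+0 mod 2 = 0
  c[15] = d·G[:,15] = (01110111000000110001101001)·(00000000000111111111111111) mod 2 = 0+0+0+0+0+0+0+0+0+0+0+0+0+0+1+1+0+0+0+1+1+0+1+0+0+1 mod 2 = 0
  c[16] = d·G[:,16] = (01110111000000110001101001)·(00000000000100000000000000) mod 2 = 0+0+0+0+0+0+0+0+0+0+0+0+0+0+0+0+0+0+0+0+0+0+0+0+0+0 mod 2 = 0
  c[17] = d·G[:,17] = (01110111000000110001101001)·(00000000000010000000000000) mod 2 = 0+0+0+0+0+0+0+0+0+0+0+0+0+0+0+0+0+0+0+0+0+0+0+0+0+0 mod 2 = 0
  c[18] = d·G[:,18] = (01110111000000110001101001)·(00000000000001000000000000) mod 2 = 0+0+0+0+0+0+0+0+0+0+0+0+0+0+0+0+0+0+0+0+0+0+0+0+0+0 mod 2 = 0
  c[19] = d·G[:,19] = (01110111000000110001101001)·(00000000000000100000000000) mod 2 = 0+0+0+0+0+0+0+0+0+0+0+0+0+0+1+0+0+0+0+0+0+0+0+0+0+0 mod 2 = 1
  c[20] = d·G[:,20] = (01110111000000110001101001)·(00000000000000010000000000) mod 2 = 0+0+0+0+0+0+0+0+0+0+0+0+0+0+0+1+0+0+0+0+0+0+0+0+0+0 mod 2 = 1
  c[21] = d·G[:,21] = (01110111000000110001101001)·(00000000000000001000000000) mod 2 = 0+0+0+0+0+0+0+0+0+0+0+0+0+0+0+0+0+0+0+0+0+0+0+0+0+0 mod 2 = 0
  c[22] = d·G[:,22] = (01110111000000110001101001)·(00000000000000000100000000) mod 2 = 0+0+0+0+0+0+0+0+0+0+0+0+0+0+0+0+0+0+0+0+0+0+0+0+0+0 mod 2 = 0
  c[23] = d·G[:,23] = (01110111000000110001101001)·(00000000000000000010000000) mod 2 = 0+0+0+0+0+0+0+0+0+0+0+0+0+0+0+0+0+0+0+0+0+0+0+0+0+0 mod 2 = 0
  c[24] = d·G[:,24] = (01110111000000110001101001)·(00000000000000000001000000) mod 2 = 0+0+0+0+0+0+0+0+0+0+0+0+0+0+0+0+0+0+0+1+0+0+0+0+0+0 mod 2 = 1
  c[25] = d·G[:,25] = (01110111000000110001101001)·(00000000000000000000100000) mod 2 = 0+0+0+0+0+0+0+0+0+0+0+0+0+0+0+0+0+0+0+0+1+0+0+0+0+0 mod 2 = 1
  c[26] = d·G[:,26] = (01110111000000110001101001)·(00000000000000000000010000) mod 2 = 0+0+0+0+0+0+0+0+0+0+0+0+0+0+0+0+0+0+0+0+0+0+0+0+0+0 mod 2 = 0
  c[27] = d·G[:,27] = (01110111000000110001101001)·(00000000000000000000001000) mod 2 = 0+0+0+0+0+0+0+0+0+0+0+0+0+0+0+0+0+0+0+0+0+0+1+0+0+0 mod 2 = 1
  c[28] = d·G[:,28] = (01110111000000110001101001)·(00000000000000000000000100) mod 2 = 0+0+0+0+0+0+0+0+0+0+0+0+0+0+0+0+0+0+0+0+0+0+0+0+0+0 mod 2 = 0
  c[29] = d·G[:,29] = (01110111000000110001101001)·(00000000000000000000000010) mod 2 = 0+0+0+0+0+0+0+0+0+0+0+0+0+0+0+0+0+0+0+0+0+0+0+0+0+0 mod 2 = 0
  c[30] = d·G[:,30] = (01110111000000110001101001)·(00000000000000000000000001) mod 2 = 0+0+0+0+0+0+0+0+0+0+0+0+0+0+0+0+0+0+0+0+0+0+0+0+0+1 mod 2 = 1
Codeword = 0000111101110000000110001101001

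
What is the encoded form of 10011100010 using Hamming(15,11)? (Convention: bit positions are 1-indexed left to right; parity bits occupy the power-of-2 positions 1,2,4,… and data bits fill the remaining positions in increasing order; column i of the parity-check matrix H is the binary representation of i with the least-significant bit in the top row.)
Codeword c = d · G (mod 2), d = 10011100010:
  c[0] = d·G[:,0] = (10011100010)·(11011010101) mod 2 = 1+0+0+1+1+0+0+0+0+0+0 mod 2 = 1
  c[1] = d·G[:,1] = (10011100010)·(10110110011) mod 2 = 1+0+0+1+0+1+0+0+0+1+0 mod 2 = 0
  c[2] = d·G[:,2] = (10011100010)·(10000000000) mod 2 = 1+0+0+0+0+0+0+0+0+0+0 mod 2 = 1
  c[3] = d·G[:,3] = (10011100010)·(01110001111) mod 2 = 0+0+0+1+0+0+0+0+0+1+0 mod 2 = 0
  c[4] = d·G[:,4] = (10011100010)·(01000000000) mod 2 = 0+0+0+0+0+0+0+0+0+0+0 mod 2 = 0
  c[5] = d·G[:,5] = (10011100010)·(00100000000) mod 2 = 0+0+0+0+0+0+0+0+0+0+0 mod 2 = 0
  c[6] = d·G[:,6] = (10011100010)·(00010000000) mod 2 = 0+0+0+1+0+0+0+0+0+0+0 mod 2 = 1
  c[7] = d·G[:,7] = (10011100010)·(00001111111) mod 2 = 0+0+0+0+1+1+0+0+0+1+0 mod 2 = 1
  c[8] = d·G[:,8] = (10011100010)·(00001000000) mod 2 = 0+0+0+0+1+0+0+0+0+0+0 mod 2 = 1
  c[9] = d·G[:,9] = (10011100010)·(00000100000) mod 2 = 0+0+0+0+0+1+0+0+0+0+0 mod 2 = 1
  c[10] = d·G[:,10] = (10011100010)·(00000010000) mod 2 = 0+0+0+0+0+0+0+0+0+0+0 mod 2 = 0
  c[11] = d·G[:,11] = (10011100010)·(00000001000) mod 2 = 0+0+0+0+0+0+0+0+0+0+0 mod 2 = 0
  c[12] = d·G[:,12] = (10011100010)·(00000000100) mod 2 = 0+0+0+0+0+0+0+0+0+0+0 mod 2 = 0
  c[13] = d·G[:,13] = (10011100010)·(00000000010) mod 2 = 0+0+0+0+0+0+0+0+0+1+0 mod 2 = 1
  c[14] = d·G[:,14] = (10011100010)·(00000000001) mod 2 = 0+0+0+0+0+0+0+0+0+0+0 mod 2 = 0
Codeword = 101000111100010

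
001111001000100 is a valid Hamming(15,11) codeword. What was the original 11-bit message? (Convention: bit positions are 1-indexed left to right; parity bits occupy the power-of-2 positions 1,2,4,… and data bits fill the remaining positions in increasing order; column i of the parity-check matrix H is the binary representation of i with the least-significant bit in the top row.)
Parity bits occupy power-of-2 positions; data bits are at positions {3,5,6,7,9,10,11,12,13,14,15} (1-indexed).
Extract: c[3]=1 c[5]=1 c[6]=1 c[7]=0 c[9]=1 c[10]=0 c[11]=0 c[12]=0 c[13]=1 c[14]=0 c[15]=0
Data = 11101000100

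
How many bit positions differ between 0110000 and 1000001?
XOR = 1110001, count of 1s = 4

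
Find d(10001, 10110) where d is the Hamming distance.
XOR = 00111, count of 1s = 3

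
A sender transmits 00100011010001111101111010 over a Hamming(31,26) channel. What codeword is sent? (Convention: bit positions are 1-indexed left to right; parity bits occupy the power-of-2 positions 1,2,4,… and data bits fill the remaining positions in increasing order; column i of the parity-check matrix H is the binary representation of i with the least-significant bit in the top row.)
Codeword c = d · G (mod 2), d = 00100011010001111101111010:
  c[0] = d·G[:,0] = (00100011010001111101111010)·(11011010101101010101010101) mod 2 = 0+0+0+0+0+0+1+0+0+0+0+0+0+1+0+1+0+1+0+1+0+1+0+0+0+0 mod 2 = 0
  c[1] = d·G[:,1] = (00100011010001111101111010)·(10110110011011001100110011) mod 2 = 0+0+1+0+0+0+1+0+0+1+0+0+0+1+0+0+1+1+0+0+1+1+0+0+1+0 mod 2 = 1
  c[2] = d·G[:,2] = (00100011010001111101111010)·(10000000000000000000000000) mod 2 = 0+0+0+0+0+0+0+0+0+0+0+0+0+0+0+0+0+0+0+0+0+0+0+0+0+0 mod 2 = 0
  c[3] = d·G[:,3] = (00100011010001111101111010)·(01110001111000111100001111) mod 2 = 0+0+1+0+0+0+0+1+0+1+0+0+0+0+1+1+1+1+0+0+0+0+1+0+1+0 mod 2 = 1
  c[4] = d·G[:,4] = (00100011010001111101111010)·(01000000000000000000000000) mod 2 = 0+0+0+0+0+0+0+0+0+0+0+0+0+0+0+0+0+0+0+0+0+0+0+0+0+0 mod 2 = 0
  c[5] = d·G[:,5] = (00100011010001111101111010)·(00100000000000000000000000) mod 2 = 0+0+1+0+0+0+0+0+0+0+0+0+0+0+0+0+0+0+0+0+0+0+0+0+0+0 mod 2 = 1
  c[6] = d·G[:,6] = (00100011010001111101111010)·(00010000000000000000000000) mod 2 = 0+0+0+0+0+0+0+0+0+0+0+0+0+0+0+0+0+0+0+0+0+0+0+0+0+0 mod 2 = 0
  c[7] = d·G[:,7] = (00100011010001111101111010)·(00001111111000000011111111) mod 2 = 0+0+0+0+0+0+1+1+0+1+0+0+0+0+0+0+0+0+0+1+1+1+1+0+1+0 mod 2 = 0
  c[8] = d·G[:,8] = (00100011010001111101111010)·(00001000000000000000000000) mod 2 = 0+0+0+0+0+0+0+0+0+0+0+0+0+0+0+0+0+0+0+0+0+0+0+0+0+0 mod 2 = 0
  c[9] = d·G[:,9] = (00100011010001111101111010)·(00000100000000000000000000) mod 2 = 0+0+0+0+0+0+0+0+0+0+0+0+0+0+0+0+0+0+0+0+0+0+0+0+0+0 mod 2 = 0
  c[10] = d·G[:,10] = (00100011010001111101111010)·(00000010000000000000000000) mod 2 = 0+0+0+0+0+0+1+0+0+0+0+0+0+0+0+0+0+0+0+0+0+0+0+0+0+0 mod 2 = 1
  c[11] = d·G[:,11] = (00100011010001111101111010)·(00000001000000000000000000) mod 2 = 0+0+0+0+0+0+0+1+0+0+0+0+0+0+0+0+0+0+0+0+0+0+0+0+0+0 mod 2 = 1
  c[12] = d·G[:,12] = (00100011010001111101111010)·(00000000100000000000000000) mod 2 = 0+0+0+0+0+0+0+0+0+0+0+0+0+0+0+0+0+0+0+0+0+0+0+0+0+0 mod 2 = 0
  c[13] = d·G[:,13] = (00100011010001111101111010)·(00000000010000000000000000) mod 2 = 0+0+0+0+0+0+0+0+0+1+0+0+0+0+0+0+0+0+0+0+0+0+0+0+0+0 mod 2 = 1
  c[14] = d·G[:,14] = (00100011010001111101111010)·(00000000001000000000000000) mod 2 = 0+0+0+0+0+0+0+0+0+0+0+0+0+0+0+0+0+0+0+0+0+0+0+0+0+0 mod 2 = 0
  c[15] = d·G[:,15] = (00100011010001111101111010)·(00000000000111111111111111) mod 2 = 0+0+0+0+0+0+0+0+0+0+0+0+0+1+1+1+1+1+0+1+1+1+1+0+1+0 mod 2 = 0
  c[16] = d·G[:,16] = (00100011010001111101111010)·(00000000000100000000000000) mod 2 = 0+0+0+0+0+0+0+0+0+0+0+0+0+0+0+0+0+0+0+0+0+0+0+0+0+0 mod 2 = 0
  c[17] = d·G[:,17] = (00100011010001111101111010)·(00000000000010000000000000) mod 2 = 0+0+0+0+0+0+0+0+0+0+0+0+0+0+0+0+0+0+0+0+0+0+0+0+0+0 mod 2 = 0
  c[18] = d·G[:,18] = (00100011010001111101111010)·(00000000000001000000000000) mod 2 = 0+0+0+0+0+0+0+0+0+0+0+0+0+1+0+0+0+0+0+0+0+0+0+0+0+0 mod 2 = 1
  c[19] = d·G[:,19] = (00100011010001111101111010)·(00000000000000100000000000) mod 2 = 0+0+0+0+0+0+0+0+0+0+0+0+0+0+1+0+0+0+0+0+0+0+0+0+0+0 mod 2 = 1
  c[20] = d·G[:,20] = (00100011010001111101111010)·(00000000000000010000000000) mod 2 = 0+0+0+0+0+0+0+0+0+0+0+0+0+0+0+1+0+0+0+0+0+0+0+0+0+0 mod 2 = 1
  c[21] = d·G[:,21] = (00100011010001111101111010)·(00000000000000001000000000) mod 2 = 0+0+0+0+0+0+0+0+0+0+0+0+0+0+0+0+1+0+0+0+0+0+0+0+0+0 mod 2 = 1
  c[22] = d·G[:,22] = (00100011010001111101111010)·(00000000000000000100000000) mod 2 = 0+0+0+0+0+0+0+0+0+0+0+0+0+0+0+0+0+1+0+0+0+0+0+0+0+0 mod 2 = 1
  c[23] = d·G[:,23] = (00100011010001111101111010)·(00000000000000000010000000) mod 2 = 0+0+0+0+0+0+0+0+0+0+0+0+0+0+0+0+0+0+0+0+0+0+0+0+0+0 mod 2 = 0
  c[24] = d·G[:,24] = (00100011010001111101111010)·(00000000000000000001000000) mod 2 = 0+0+0+0+0+0+0+0+0+0+0+0+0+0+0+0+0+0+0+1+0+0+0+0+0+0 mod 2 = 1
  c[25] = d·G[:,25] = (00100011010001111101111010)·(00000000000000000000100000) mod 2 = 0+0+0+0+0+0+0+0+0+0+0+0+0+0+0+0+0+0+0+0+1+0+0+0+0+0 mod 2 = 1
  c[26] = d·G[:,26] = (00100011010001111101111010)·(00000000000000000000010000) mod 2 = 0+0+0+0+0+0+0+0+0+0+0+0+0+0+0+0+0+0+0+0+0+1+0+0+0+0 mod 2 = 1
  c[27] = d·G[:,27] = (00100011010001111101111010)·(00000000000000000000001000) mod 2 = 0+0+0+0+0+0+0+0+0+0+0+0+0+0+0+0+0+0+0+0+0+0+1+0+0+0 mod 2 = 1
  c[28] = d·G[:,28] = (00100011010001111101111010)·(00000000000000000000000100) mod 2 = 0+0+0+0+0+0+0+0+0+0+0+0+0+0+0+0+0+0+0+0+0+0+0+0+0+0 mod 2 = 0
  c[29] = d·G[:,29] = (00100011010001111101111010)·(00000000000000000000000010) mod 2 = 0+0+0+0+0+0+0+0+0+0+0+0+0+0+0+0+0+0+0+0+0+0+0+0+1+0 mod 2 = 1
  c[30] = d·G[:,30] = (00100011010001111101111010)·(00000000000000000000000001) mod 2 = 0+0+0+0+0+0+0+0+0+0+0+0+0+0+0+0+0+0+0+0+0+0+0+0+0+0 mod 2 = 0
Codeword = 0101010000110100001111101111010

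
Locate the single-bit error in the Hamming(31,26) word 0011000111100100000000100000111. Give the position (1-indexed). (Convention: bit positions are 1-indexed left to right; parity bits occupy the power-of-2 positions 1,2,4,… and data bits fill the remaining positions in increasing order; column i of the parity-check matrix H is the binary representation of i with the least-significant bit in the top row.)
Syndrome s = H · r^T (mod 2), r = 0011000111100100000000100000111:
  s[0] = (1010101010101010101010101010101)·(0011000111100100000000100000111) mod 2 = 0+0+1+0+0+0+0+0+1+0+1+0+0+0+0+0+0+0+0+0+0+0+1+0+0+0+0+0+1+0+1 mod 2 = 0
  s[1] = (0110011001100110011001100110011)·(0011000111100100000000100000111) mod 2 = 0+0+1+0+0+0+0+0+0+1+1+0+0+1+0+0+0+0+0+0+0+0+1+0+0+0+0+0+0+1+1 mod 2 = 1
  s[2] = (0001111000011110000111100001111)·(0011000111100100000000100000111) mod 2 = 0+0+0+1+0+0+0+0+0+0+0+0+0+1+0+0+0+0+0+0+0+0+1+0+0+0+0+0+1+1+1 mod 2 = 0
  s[3] = (0000000111111110000000011111111)·(0011000111100100000000100000111) mod 2 = 0+0+0+0+0+0+0+1+1+1+1+0+0+1+0+0+0+0+0+0+0+0+0+0+0+0+0+0+1+1+1 mod 2 = 0
  s[4] = (0000000000000001111111111111111)·(0011000111100100000000100000111) mod 2 = 0+0+0+0+0+0+0+0+0+0+0+0+0+0+0+0+0+0+0+0+0+0+1+0+0+0+0+0+1+1+1 mod 2 = 0
Syndrome = 01000
Column i of H is the binary representation of i, so the syndrome is the binary index of the flipped bit.
Read s = 01000 with s[0] as LSB: 0·2^0 + 1·2^1 + 0·2^2 + 0·2^3 + 0·2^4 = 2.
Error is at bit position 2.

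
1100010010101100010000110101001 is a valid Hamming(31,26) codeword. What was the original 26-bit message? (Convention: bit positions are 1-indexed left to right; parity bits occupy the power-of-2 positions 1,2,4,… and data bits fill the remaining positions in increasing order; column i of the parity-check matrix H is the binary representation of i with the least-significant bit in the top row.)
Parity bits occupy power-of-2 positions; data bits are at positions {3,5,6,7,9,10,11,12,13,14,15,17,18,19,20,21,22,23,24,25,26,27,28,29,30,31} (1-indexed).
Extract: c[3]=0 c[5]=0 c[6]=1 c[7]=0 c[9]=1 c[10]=0 c[11]=1 c[12]=0 c[13]=1 c[14]=1 c[15]=0 c[17]=0 c[18]=1 c[19]=0 c[20]=0 c[21]=0 c[22]=0 c[23]=1 c[24]=1 c[25]=0 c[26]=1 c[27]=0 c[28]=1 c[29]=0 c[30]=0 c[31]=1
Data = 00101010110010000110101001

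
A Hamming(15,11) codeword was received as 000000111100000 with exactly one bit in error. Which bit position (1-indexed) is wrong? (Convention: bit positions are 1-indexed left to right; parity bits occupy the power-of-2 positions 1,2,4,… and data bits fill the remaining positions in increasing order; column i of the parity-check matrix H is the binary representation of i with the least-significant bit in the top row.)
Syndrome s = H · r^T (mod 2), r = 000000111100000:
  s[0] = (101010101010101)·(000000111100000) mod 2 = 0+0+0+0+0+0+1+0+1+0+0+0+0+0+0 mod 2 = 0
  s[1] = (011001100110011)·(000000111100000) mod 2 = 0+0+0+0+0+0+1+0+0+1+0+0+0+0+0 mod 2 = 0
  s[2] = (000111100001111)·(000000111100000) mod 2 = 0+0+0+0+0+0+1+0+0+0+0+0+0+0+0 mod 2 = 1
  s[3] = (000000011111111)·(000000111100000) mod 2 = 0+0+0+0+0+0+0+1+1+1+0+0+0+0+0 mod 2 = 1
Syndrome = 0011
Column i of H is the binary representation of i, so the syndrome is the binary index of the flipped bit.
Read s = 0011 with s[0] as LSB: 0·2^0 + 0·2^1 + 1·2^2 + 1·2^3 = 12.
Error is at bit position 12.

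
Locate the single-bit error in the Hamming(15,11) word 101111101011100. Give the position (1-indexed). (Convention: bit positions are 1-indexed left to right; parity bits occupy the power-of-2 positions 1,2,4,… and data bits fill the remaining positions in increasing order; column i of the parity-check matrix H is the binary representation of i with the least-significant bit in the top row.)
Syndrome s = H · r^T (mod 2), r = 101111101011100:
  s[0] = (101010101010101)·(101111101011100) mod 2 = 1+0+1+0+1+0+1+0+1+0+1+0+1+0+0 mod 2 = 1
  s[1] = (011001100110011)·(101111101011100) mod 2 = 0+0+1+0+0+1+1+0+0+0+1+0+0+0+0 mod 2 = 0
  s[2] = (000111100001111)·(101111101011100) mod 2 = 0+0+0+1+1+1+1+0+0+0+0+1+1+0+0 mod 2 = 0
  s[3] = (000000011111111)·(101111101011100) mod 2 = 0+0+0+0+0+0+0+0+1+0+1+1+1+0+0 mod 2 = 0
Syndrome = 1000
Column i of H is the binary representation of i, so the syndrome is the binary index of the flipped bit.
Read s = 1000 with s[0] as LSB: 1·2^0 + 0·2^1 + 0·2^2 + 0·2^3 = 1.
Error is at bit position 1.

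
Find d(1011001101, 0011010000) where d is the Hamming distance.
XOR = 1000011101, count of 1s = 5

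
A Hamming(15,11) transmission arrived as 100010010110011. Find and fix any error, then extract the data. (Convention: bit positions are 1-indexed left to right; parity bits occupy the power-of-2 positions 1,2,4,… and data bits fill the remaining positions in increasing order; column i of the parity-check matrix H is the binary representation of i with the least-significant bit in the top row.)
Syndrome s = H · r^T (mod 2), r = 100010010110011:
  s[0] = (101010101010101)·(100010010110011) mod 2 = 1+0+0+0+1+0+0+0+0+0+1+0+0+0+1 mod 2 = 0
  s[1] = (011001100110011)·(100010010110011) mod 2 = 0+0+0+0+0+0+0+0+0+1+1+0+0+1+1 mod 2 = 0
  s[2] = (000111100001111)·(100010010110011) mod 2 = 0+0+0+0+1+0+0+0+0+0+0+0+0+1+1 mod 2 = 1
  s[3] = (000000011111111)·(100010010110011) mod 2 = 0+0+0+0+0+0+0+1+0+1+1+0+0+1+1 mod 2 = 1
Syndrome = 0011
Column 12 of H equals this syndrome → error at bit 12 (1-indexed).
Flip bit 12: 100010010110011 → 100010010111011
Extract data bits at positions {3,5,6,7,9,10,11,12,13,14,15}: 01000111011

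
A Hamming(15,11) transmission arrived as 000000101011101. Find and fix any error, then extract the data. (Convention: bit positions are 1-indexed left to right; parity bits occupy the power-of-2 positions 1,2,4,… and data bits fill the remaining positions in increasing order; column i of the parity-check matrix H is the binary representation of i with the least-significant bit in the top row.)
Syndrome s = H · r^T (mod 2), r = 000000101011101:
  s[0] = (101010101010101)·(000000101011101) mod 2 = 0+0+0+0+0+0+1+0+1+0+1+0+1+0+1 mod 2 = 1
  s[1] = (011001100110011)·(000000101011101) mod 2 = 0+0+0+0+0+0+1+0+0+0+1+0+0+0+1 mod 2 = 1
  s[2] = (000111100001111)·(000000101011101) mod 2 = 0+0+0+0+0+0+1+0+0+0+0+1+1+0+1 mod 2 = 0
  s[3] = (000000011111111)·(000000101011101) mod 2 = 0+0+0+0+0+0+0+0+1+0+1+1+1+0+1 mod 2 = 1
Syndrome = 1101
Column 11 of H equals this syndrome → error at bit 11 (1-indexed).
Flip bit 11: 000000101011101 → 000000101001101
Extract data bits at positions {3,5,6,7,9,10,11,12,13,14,15}: 00011001101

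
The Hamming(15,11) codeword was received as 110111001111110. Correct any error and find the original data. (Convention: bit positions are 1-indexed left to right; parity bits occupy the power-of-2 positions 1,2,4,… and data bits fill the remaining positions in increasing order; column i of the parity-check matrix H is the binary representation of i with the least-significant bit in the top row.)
Syndrome s = H · r^T (mod 2), r = 110111001111110:
  s[0] = (101010101010101)·(110111001111110) mod 2 = 1+0+0+0+1+0+0+0+1+0+1+0+1+0+0 mod 2 = 1
  s[1] = (011001100110011)·(110111001111110) mod 2 = 0+1+0+0+0+1+0+0+0+1+1+0+0+1+0 mod 2 = 1
  s[2] = (000111100001111)·(110111001111110) mod 2 = 0+0+0+1+1+1+0+0+0+0+0+1+1+1+0 mod 2 = 0
  s[3] = (000000011111111)·(110111001111110) mod 2 = 0+0+0+0+0+0+0+0+1+1+1+1+1+1+0 mod 2 = 0
Syndrome = 1100
Column 3 of H equals this syndrome → error at bit 3 (1-indexed).
Flip bit 3: 110111001111110 → 111111001111110
Extract data bits at positions {3,5,6,7,9,10,11,12,13,14,15}: 11101111110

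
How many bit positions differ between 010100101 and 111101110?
XOR = 101001011, count of 1s = 5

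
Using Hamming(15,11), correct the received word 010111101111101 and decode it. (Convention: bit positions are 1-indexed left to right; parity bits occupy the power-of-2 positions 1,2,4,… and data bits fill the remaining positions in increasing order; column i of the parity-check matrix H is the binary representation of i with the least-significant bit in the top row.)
Syndrome s = H · r^T (mod 2), r = 010111101111101:
  s[0] = (101010101010101)·(010111101111101) mod 2 = 0+0+0+0+1+0+1+0+1+0+1+0+1+0+1 mod 2 = 0
  s[1] = (011001100110011)·(010111101111101) mod 2 = 0+1+0+0+0+1+1+0+0+1+1+0+0+0+1 mod 2 = 0
  s[2] = (000111100001111)·(010111101111101) mod 2 = 0+0+0+1+1+1+1+0+0+0+0+1+1+0+1 mod 2 = 1
  s[3] = (000000011111111)·(010111101111101) mod 2 = 0+0+0+0+0+0+0+0+1+1+1+1+1+0+1 mod 2 = 0
Syndrome = 0010
Column 4 of H equals this syndrome → error at bit 4 (1-indexed).
Flip bit 4: 010111101111101 → 010011101111101
Extract data bits at positions {3,5,6,7,9,10,11,12,13,14,15}: 01111111101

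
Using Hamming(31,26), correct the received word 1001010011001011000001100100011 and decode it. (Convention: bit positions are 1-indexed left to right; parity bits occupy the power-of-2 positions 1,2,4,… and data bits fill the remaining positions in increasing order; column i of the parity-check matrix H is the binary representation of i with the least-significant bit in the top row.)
Syndrome s = H · r^T (mod 2), r = 1001010011001011000001100100011:
  s[0] = (1010101010101010101010101010101)·(1001010011001011000001100100011) mod 2 = 1+0+0+0+0+0+0+0+1+0+0+0+1+0+1+0+0+0+0+0+0+0+1+0+0+0+0+0+0+0+1 mod 2 = 0
  s[1] = (0110011001100110011001100110011)·(1001010011001011000001100100011) mod 2 = 0+0+0+0+0+1+0+0+0+1+0+0+0+0+1+0+0+0+0+0+0+1+1+0+0+1+0+0+0+1+1 mod 2 = 0
  s[2] = (0001111000011110000111100001111)·(1001010011001011000001100100011) mod 2 = 0+0+0+1+0+1+0+0+0+0+0+0+1+0+1+0+0+0+0+0+0+1+1+0+0+0+0+0+0+1+1 mod 2 = 0
  s[3] = (0000000111111110000000011111111)·(1001010011001011000001100100011) mod 2 = 0+0+0+0+0+0+0+0+1+1+0+0+1+0+1+0+0+0+0+0+0+0+0+0+0+1+0+0+0+1+1 mod 2 = 1
  s[4] = (0000000000000001111111111111111)·(1001010011001011000001100100011) mod 2 = 0+0+0+0+0+0+0+0+0+0+0+0+0+0+0+1+0+0+0+0+0+1+1+0+0+1+0+0+0+1+1 mod 2 = 0
Syndrome = 00010
Column 8 of H equals this syndrome → error at bit 8 (1-indexed).
Flip bit 8: 1001010011001011000001100100011 → 1001010111001011000001100100011
Extract data bits at positions {3,5,6,7,9,10,11,12,13,14,15,17,18,19,20,21,22,23,24,25,26,27,28,29,30,31}: 00101100101000001100100011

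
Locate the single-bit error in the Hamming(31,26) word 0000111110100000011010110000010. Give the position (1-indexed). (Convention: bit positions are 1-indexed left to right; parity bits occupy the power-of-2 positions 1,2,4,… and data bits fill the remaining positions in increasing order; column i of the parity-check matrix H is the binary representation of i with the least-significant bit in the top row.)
Syndrome s = H · r^T (mod 2), r = 0000111110100000011010110000010:
  s[0] = (1010101010101010101010101010101)·(0000111110100000011010110000010) mod 2 = 0+0+0+0+1+0+1+0+1+0+1+0+0+0+0+0+0+0+1+0+1+0+1+0+0+0+0+0+0+0+0 mod 2 = 1
  s[1] = (0110011001100110011001100110011)·(0000111110100000011010110000010) mod 2 = 0+0+0+0+0+1+1+0+0+0+1+0+0+0+0+0+0+1+1+0+0+0+1+0+0+0+0+0+0+1+0 mod 2 = 1
  s[2] = (0001111000011110000111100001111)·(0000111110100000011010110000010) mod 2 = 0+0+0+0+1+1+1+0+0+0+0+0+0+0+0+0+0+0+0+0+1+0+1+0+0+0+0+0+0+1+0 mod 2 = 0
  s[3] = (0000000111111110000000011111111)·(0000111110100000011010110000010) mod 2 = 0+0+0+0+0+0+0+1+1+0+1+0+0+0+0+0+0+0+0+0+0+0+0+1+0+0+0+0+0+1+0 mod 2 = 1
  s[4] = (0000000000000001111111111111111)·(0000111110100000011010110000010) mod 2 = 0+0+0+0+0+0+0+0+0+0+0+0+0+0+0+0+0+1+1+0+1+0+1+1+0+0+0+0+0+1+0 mod 2 = 0
Syndrome = 11010
Column i of H is the binary representation of i, so the syndrome is the binary index of the flipped bit.
Read s = 11010 with s[0] as LSB: 1·2^0 + 1·2^1 + 0·2^2 + 1·2^3 + 0·2^4 = 11.
Error is at bit position 11.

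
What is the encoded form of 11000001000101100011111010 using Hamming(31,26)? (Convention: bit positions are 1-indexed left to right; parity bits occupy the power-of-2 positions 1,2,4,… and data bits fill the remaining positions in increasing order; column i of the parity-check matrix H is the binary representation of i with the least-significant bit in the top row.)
Codeword c = d · G (mod 2), d = 11000001000101100011111010:
  c[0] = d·G[:,0] = (11000001000101100011111010)·(11011010101101010101010101) mod 2 = 1+1+0+0+0+0+0+0+0+0+0+1+0+1+0+0+0+0+0+1+0+1+0+0+0+0 mod 2 = 0
  c[1] = d·G[:,1] = (11000001000101100011111010)·(10110110011011001100110011) mod 2 = 1+0+0+0+0+0+0+0+0+0+0+0+0+1+0+0+0+0+0+0+1+1+0+0+1+0 mod 2 = 1
  c[2] = d·G[:,2] = (11000001000101100011111010)·(10000000000000000000000000) mod 2 = 1+0+0+0+0+0+0+0+0+0+0+0+0+0+0+0+0+0+0+0+0+0+0+0+0+0 mod 2 = 1
  c[3] = d·G[:,3] = (11000001000101100011111010)·(01110001111000111100001111) mod 2 = 0+1+0+0+0+0+0+1+0+0+0+0+0+0+1+0+0+0+0+0+0+0+1+0+1+0 mod 2 = 1
  c[4] = d·G[:,4] = (11000001000101100011111010)·(01000000000000000000000000) mod 2 = 0+1+0+0+0+0+0+0+0+0+0+0+0+0+0+0+0+0+0+0+0+0+0+0+0+0 mod 2 = 1
  c[5] = d·G[:,5] = (11000001000101100011111010)·(00100000000000000000000000) mod 2 = 0+0+0+0+0+0+0+0+0+0+0+0+0+0+0+0+0+0+0+0+0+0+0+0+0+0 mod 2 = 0
  c[6] = d·G[:,6] = (11000001000101100011111010)·(00010000000000000000000000) mod 2 = 0+0+0+0+0+0+0+0+0+0+0+0+0+0+0+0+0+0+0+0+0+0+0+0+0+0 mod 2 = 0
  c[7] = d·G[:,7] = (11000001000101100011111010)·(00001111111000000011111111) mod 2 = 0+0+0+0+0+0+0+1+0+0+0+0+0+0+0+0+0+0+1+1+1+1+1+0+1+0 mod 2 = 1
  c[8] = d·G[:,8] = (11000001000101100011111010)·(00001000000000000000000000) mod 2 = 0+0+0+0+0+0+0+0+0+0+0+0+0+0+0+0+0+0+0+0+0+0+0+0+0+0 mod 2 = 0
  c[9] = d·G[:,9] = (11000001000101100011111010)·(00000100000000000000000000) mod 2 = 0+0+0+0+0+0+0+0+0+0+0+0+0+0+0+0+0+0+0+0+0+0+0+0+0+0 mod 2 = 0
  c[10] = d·G[:,10] = (11000001000101100011111010)·(00000010000000000000000000) mod 2 = 0+0+0+0+0+0+0+0+0+0+0+0+0+0+0+0+0+0+0+0+0+0+0+0+0+0 mod 2 = 0
  c[11] = d·G[:,11] = (11000001000101100011111010)·(00000001000000000000000000) mod 2 = 0+0+0+0+0+0+0+1+0+0+0+0+0+0+0+0+0+0+0+0+0+0+0+0+0+0 mod 2 = 1
  c[12] = d·G[:,12] = (11000001000101100011111010)·(00000000100000000000000000) mod 2 = 0+0+0+0+0+0+0+0+0+0+0+0+0+0+0+0+0+0+0+0+0+0+0+0+0+0 mod 2 = 0
  c[13] = d·G[:,13] = (11000001000101100011111010)·(00000000010000000000000000) mod 2 = 0+0+0+0+0+0+0+0+0+0+0+0+0+0+0+0+0+0+0+0+0+0+0+0+0+0 mod 2 = 0
  c[14] = d·G[:,14] = (11000001000101100011111010)·(00000000001000000000000000) mod 2 = 0+0+0+0+0+0+0+0+0+0+0+0+0+0+0+0+0+0+0+0+0+0+0+0+0+0 mod 2 = 0
  c[15] = d·G[:,15] = (11000001000101100011111010)·(00000000000111111111111111) mod 2 = 0+0+0+0+0+0+0+0+0+0+0+1+0+1+1+0+0+0+1+1+1+1+1+0+1+0 mod 2 = 1
  c[16] = d·G[:,16] = (11000001000101100011111010)·(00000000000100000000000000) mod 2 = 0+0+0+0+0+0+0+0+0+0+0+1+0+0+0+0+0+0+0+0+0+0+0+0+0+0 mod 2 = 1
  c[17] = d·G[:,17] = (11000001000101100011111010)·(00000000000010000000000000) mod 2 = 0+0+0+0+0+0+0+0+0+0+0+0+0+0+0+0+0+0+0+0+0+0+0+0+0+0 mod 2 = 0
  c[18] = d·G[:,18] = (11000001000101100011111010)·(00000000000001000000000000) mod 2 = 0+0+0+0+0+0+0+0+0+0+0+0+0+1+0+0+0+0+0+0+0+0+0+0+0+0 mod 2 = 1
  c[19] = d·G[:,19] = (11000001000101100011111010)·(00000000000000100000000000) mod 2 = 0+0+0+0+0+0+0+0+0+0+0+0+0+0+1+0+0+0+0+0+0+0+0+0+0+0 mod 2 = 1
  c[20] = d·G[:,20] = (11000001000101100011111010)·(00000000000000010000000000) mod 2 = 0+0+0+0+0+0+0+0+0+0+0+0+0+0+0+0+0+0+0+0+0+0+0+0+0+0 mod 2 = 0
  c[21] = d·G[:,21] = (11000001000101100011111010)·(00000000000000001000000000) mod 2 = 0+0+0+0+0+0+0+0+0+0+0+0+0+0+0+0+0+0+0+0+0+0+0+0+0+0 mod 2 = 0
  c[22] = d·G[:,22] = (11000001000101100011111010)·(00000000000000000100000000) mod 2 = 0+0+0+0+0+0+0+0+0+0+0+0+0+0+0+0+0+0+0+0+0+0+0+0+0+0 mod 2 = 0
  c[23] = d·G[:,23] = (11000001000101100011111010)·(00000000000000000010000000) mod 2 = 0+0+0+0+0+0+0+0+0+0+0+0+0+0+0+0+0+0+1+0+0+0+0+0+0+0 mod 2 = 1
  c[24] = d·G[:,24] = (11000001000101100011111010)·(00000000000000000001000000) mod 2 = 0+0+0+0+0+0+0+0+0+0+0+0+0+0+0+0+0+0+0+1+0+0+0+0+0+0 mod 2 = 1
  c[25] = d·G[:,25] = (11000001000101100011111010)·(00000000000000000000100000) mod 2 = 0+0+0+0+0+0+0+0+0+0+0+0+0+0+0+0+0+0+0+0+1+0+0+0+0+0 mod 2 = 1
  c[26] = d·G[:,26] = (11000001000101100011111010)·(00000000000000000000010000) mod 2 = 0+0+0+0+0+0+0+0+0+0+0+0+0+0+0+0+0+0+0+0+0+1+0+0+0+0 mod 2 = 1
  c[27] = d·G[:,27] = (11000001000101100011111010)·(00000000000000000000001000) mod 2 = 0+0+0+0+0+0+0+0+0+0+0+0+0+0+0+0+0+0+0+0+0+0+1+0+0+0 mod 2 = 1
  c[28] = d·G[:,28] = (11000001000101100011111010)·(00000000000000000000000100) mod 2 = 0+0+0+0+0+0+0+0+0+0+0+0+0+0+0+0+0+0+0+0+0+0+0+0+0+0 mod 2 = 0
  c[29] = d·G[:,29] = (11000001000101100011111010)·(00000000000000000000000010) mod 2 = 0+0+0+0+0+0+0+0+0+0+0+0+0+0+0+0+0+0+0+0+0+0+0+0+1+0 mod 2 = 1
  c[30] = d·G[:,30] = (11000001000101100011111010)·(00000000000000000000000001) mod 2 = 0+0+0+0+0+0+0+0+0+0+0+0+0+0+0+0+0+0+0+0+0+0+0+0+0+0 mod 2 = 0
Codeword = 0111100100010001101100011111010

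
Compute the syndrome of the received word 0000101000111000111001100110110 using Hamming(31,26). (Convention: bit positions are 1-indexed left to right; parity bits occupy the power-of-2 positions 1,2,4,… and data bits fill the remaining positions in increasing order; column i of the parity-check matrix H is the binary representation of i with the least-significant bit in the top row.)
Syndrome s = H · r^T (mod 2), r = 0000101000111000111001100110110:
  s[0] = (1010101010101010101010101010101)·(0000101000111000111001100110110) mod 2 = 0+0+0+0+1+0+1+0+0+0+1+0+1+0+0+0+1+0+1+0+0+0+1+0+0+0+1+0+1+0+0 mod 2 = 1
  s[1] = (0110011001100110011001100110011)·(0000101000111000111001100110110) mod 2 = 0+0+0+0+0+0+1+0+0+0+1+0+0+0+0+0+0+1+1+0+0+1+1+0+0+1+1+0+0+1+0 mod 2 = 1
  s[2] = (0001111000011110000111100001111)·(0000101000111000111001100110110) mod 2 = 0+0+0+0+1+0+1+0+0+0+0+1+1+0+0+0+0+0+0+0+0+1+1+0+0+0+0+0+1+1+0 mod 2 = 0
  s[3] = (0000000111111110000000011111111)·(0000101000111000111001100110110) mod 2 = 0+0+0+0+0+0+0+0+0+0+1+1+1+0+0+0+0+0+0+0+0+0+0+0+0+1+1+0+1+1+0 mod 2 = 1
  s[4] = (0000000000000001111111111111111)·(0000101000111000111001100110110) mod 2 = 0+0+0+0+0+0+0+0+0+0+0+0+0+0+0+0+1+1+1+0+0+1+1+0+0+1+1+0+1+1+0 mod 2 = 1
Syndrome = 11011
Non-zero syndrome: error at position 27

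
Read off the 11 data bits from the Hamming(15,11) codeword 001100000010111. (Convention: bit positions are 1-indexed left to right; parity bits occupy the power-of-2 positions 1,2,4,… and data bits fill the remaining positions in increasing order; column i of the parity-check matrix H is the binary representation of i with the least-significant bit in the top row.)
Parity bits occupy power-of-2 positions; data bits are at positions {3,5,6,7,9,10,11,12,13,14,15} (1-indexed).
Extract: c[3]=1 c[5]=0 c[6]=0 c[7]=0 c[9]=0 c[10]=0 c[11]=1 c[12]=0 c[13]=1 c[14]=1 c[15]=1
Data = 10000010111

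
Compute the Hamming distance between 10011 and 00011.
XOR = 10000, count of 1s = 1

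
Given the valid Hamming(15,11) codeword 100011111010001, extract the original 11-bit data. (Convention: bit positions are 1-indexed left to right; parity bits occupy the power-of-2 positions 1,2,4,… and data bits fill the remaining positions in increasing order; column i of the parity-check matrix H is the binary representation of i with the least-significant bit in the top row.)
Parity bits occupy power-of-2 positions; data bits are at positions {3,5,6,7,9,10,11,12,13,14,15} (1-indexed).
Extract: c[3]=0 c[5]=1 c[6]=1 c[7]=1 c[9]=1 c[10]=0 c[11]=1 c[12]=0 c[13]=0 c[14]=0 c[15]=1
Data = 01111010001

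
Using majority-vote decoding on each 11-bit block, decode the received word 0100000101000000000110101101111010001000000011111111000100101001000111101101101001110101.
Split into 11-bit blocks and majority-vote each:
  block 1 = 01000001010: 3 ones, 8 zeros → 0
  block 2 = 00000000110: 2 ones, 9 zeros → 0
  block 3 = 10110111101: 8 ones, 3 zeros → 1
  block 4 = 00010000000: 1 ones, 10 zeros → 0
  block 5 = 11111111000: 8 ones, 3 zeros → 1
  block 6 = 10010100100: 4 ones, 7 zeros → 0
  block 7 = 01111011011: 8 ones, 3 zeros → 1
  block 8 = 01001110101: 6 ones, 5 zeros → 1
Decoded = 00101011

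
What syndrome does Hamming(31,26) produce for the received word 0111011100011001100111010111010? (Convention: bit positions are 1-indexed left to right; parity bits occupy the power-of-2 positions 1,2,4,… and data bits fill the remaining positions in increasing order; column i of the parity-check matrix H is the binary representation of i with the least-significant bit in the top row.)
Syndrome s = H · r^T (mod 2), r = 0111011100011001100111010111010:
  s[0] = (1010101010101010101010101010101)·(0111011100011001100111010111010) mod 2 = 0+0+1+0+0+0+1+0+0+0+0+0+1+0+0+0+1+0+0+0+1+0+0+0+0+0+1+0+0+0+0 mod 2 = 0
  s[1] = (0110011001100110011001100110011)·(0111011100011001100111010111010) mod 2 = 0+1+1+0+0+1+1+0+0+0+0+0+0+0+0+0+0+0+0+0+0+1+0+0+0+1+1+0+0+1+0 mod 2 = 0
  s[2] = (0001111000011110000111100001111)·(0111011100011001100111010111010) mod 2 = 0+0+0+1+0+1+1+0+0+0+0+1+1+0+0+0+0+0+0+1+1+1+0+0+0+0+0+1+0+1+0 mod 2 = 0
  s[3] = (0000000111111110000000011111111)·(0111011100011001100111010111010) mod 2 = 0+0+0+0+0+0+0+1+0+0+0+1+1+0+0+0+0+0+0+0+0+0+0+1+0+1+1+1+0+1+0 mod 2 = 0
  s[4] = (0000000000000001111111111111111)·(0111011100011001100111010111010) mod 2 = 0+0+0+0+0+0+0+0+0+0+0+0+0+0+0+1+1+0+0+1+1+1+0+1+0+1+1+1+0+1+0 mod 2 = 0
Syndrome = 00000
s = 0: no error detected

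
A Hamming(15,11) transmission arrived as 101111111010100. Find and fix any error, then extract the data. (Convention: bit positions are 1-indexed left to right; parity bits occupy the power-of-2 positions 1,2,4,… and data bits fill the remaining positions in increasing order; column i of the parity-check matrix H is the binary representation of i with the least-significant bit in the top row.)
Syndrome s = H · r^T (mod 2), r = 101111111010100:
  s[0] = (101010101010101)·(101111111010100) mod 2 = 1+0+1+0+1+0+1+0+1+0+1+0+1+0+0 mod 2 = 1
  s[1] = (011001100110011)·(101111111010100) mod 2 = 0+0+1+0+0+1+1+0+0+0+1+0+0+0+0 mod 2 = 0
  s[2] = (000111100001111)·(101111111010100) mod 2 = 0+0+0+1+1+1+1+0+0+0+0+0+1+0+0 mod 2 = 1
  s[3] = (000000011111111)·(101111111010100) mod 2 = 0+0+0+0+0+0+0+1+1+0+1+0+1+0+0 mod 2 = 0
Syndrome = 1010
Column 5 of H equals this syndrome → error at bit 5 (1-indexed).
Flip bit 5: 101111111010100 → 101101111010100
Extract data bits at positions {3,5,6,7,9,10,11,12,13,14,15}: 10111010100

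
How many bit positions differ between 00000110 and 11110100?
XOR = 11110010, count of 1s = 5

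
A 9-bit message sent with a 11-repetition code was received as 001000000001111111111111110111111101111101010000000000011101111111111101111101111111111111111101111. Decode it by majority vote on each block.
Split into 11-bit blocks and majority-vote each:
  block 1 = 00100000000: 1 ones, 10 zeros → 0
  block 2 = 11111111111: 11 ones, 0 zeros → 1
  block 3 = 11110111111: 10 ones, 1 zeros → 1
  block 4 = 10111110101: 8 ones, 3 zeros → 1
  block 5 = 00000000000: 0 ones, 11 zeros → 0
  block 6 = 11101111111: 10 ones, 1 zeros → 1
  block 7 = 11110111110: 9 ones, 2 zeros → 1
  block 8 = 11111111111: 11 ones, 0 zeros → 1
  block 9 = 11111101111: 10 ones, 1 zeros → 1
Decoded = 011101111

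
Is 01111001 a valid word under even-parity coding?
Sum of all bits: 0+1+1+1+1+0+0+1 = 5; 5 mod 2 = 1. Result is 1 → parity error detected.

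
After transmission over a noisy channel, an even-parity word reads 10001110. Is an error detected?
Sum of received bits: 1+0+0+0+1+1+1+0 = 4; 4 mod 2 = 0. Result is 0 → no error detected.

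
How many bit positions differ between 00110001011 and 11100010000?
XOR = 11010011011, count of 1s = 7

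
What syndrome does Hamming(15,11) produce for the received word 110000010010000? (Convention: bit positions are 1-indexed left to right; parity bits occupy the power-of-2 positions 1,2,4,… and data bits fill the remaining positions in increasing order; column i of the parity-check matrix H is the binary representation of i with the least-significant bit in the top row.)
Syndrome s = H · r^T (mod 2), r = 110000010010000:
  s[0] = (101010101010101)·(110000010010000) mod 2 = 1+0+0+0+0+0+0+0+0+0+1+0+0+0+0 mod 2 = 0
  s[1] = (011001100110011)·(110000010010000) mod 2 = 0+1+0+0+0+0+0+0+0+0+1+0+0+0+0 mod 2 = 0
  s[2] = (000111100001111)·(110000010010000) mod 2 = 0+0+0+0+0+0+0+0+0+0+0+0+0+0+0 mod 2 = 0
  s[3] = (000000011111111)·(110000010010000) mod 2 = 0+0+0+0+0+0+0+1+0+0+1+0+0+0+0 mod 2 = 0
Syndrome = 0000
s = 0: no error detected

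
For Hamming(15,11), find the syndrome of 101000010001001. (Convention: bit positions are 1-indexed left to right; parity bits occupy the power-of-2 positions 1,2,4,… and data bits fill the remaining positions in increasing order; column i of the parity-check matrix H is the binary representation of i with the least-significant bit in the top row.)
Syndrome s = H · r^T (mod 2), r = 101000010001001:
  s[0] = (101010101010101)·(101000010001001) mod 2 = 1+0+1+0+0+0+0+0+0+0+0+0+0+0+1 mod 2 = 1
  s[1] = (011001100110011)·(101000010001001) mod 2 = 0+0+1+0+0+0+0+0+0+0+0+0+0+0+1 mod 2 = 0
  s[2] = (000111100001111)·(101000010001001) mod 2 = 0+0+0+0+0+0+0+0+0+0+0+1+0+0+1 mod 2 = 0
  s[3] = (000000011111111)·(101000010001001) mod 2 = 0+0+0+0+0+0+0+1+0+0+0+1+0+0+1 mod 2 = 1
Syndrome = 1001
Non-zero syndrome: error at position 9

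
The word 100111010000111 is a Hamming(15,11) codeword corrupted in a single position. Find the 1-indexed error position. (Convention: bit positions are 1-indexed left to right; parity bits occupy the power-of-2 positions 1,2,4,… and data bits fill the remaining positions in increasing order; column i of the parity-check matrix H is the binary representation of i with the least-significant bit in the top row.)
Syndrome s = H · r^T (mod 2), r = 100111010000111:
  s[0] = (101010101010101)·(100111010000111) mod 2 = 1+0+0+0+1+0+0+0+0+0+0+0+1+0+1 mod 2 = 0
  s[1] = (011001100110011)·(100111010000111) mod 2 = 0+0+0+0+0+1+0+0+0+0+0+0+0+1+1 mod 2 = 1
  s[2] = (000111100001111)·(100111010000111) mod 2 = 0+0+0+1+1+1+0+0+0+0+0+0+1+1+1 mod 2 = 0
  s[3] = (000000011111111)·(100111010000111) mod 2 = 0+0+0+0+0+0+0+1+0+0+0+0+1+1+1 mod 2 = 0
Syndrome = 0100
Column i of H is the binary representation of i, so the syndrome is the binary index of the flipped bit.
Read s = 0100 with s[0] as LSB: 0·2^0 + 1·2^1 + 0·2^2 + 0·2^3 = 2.
Error is at bit position 2.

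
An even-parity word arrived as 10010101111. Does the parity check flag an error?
Sum of received bits: 1+0+0+1+0+1+0+1+1+1+1 = 7; 7 mod 2 = 1. Result is 1 ≠ 0 → error detected.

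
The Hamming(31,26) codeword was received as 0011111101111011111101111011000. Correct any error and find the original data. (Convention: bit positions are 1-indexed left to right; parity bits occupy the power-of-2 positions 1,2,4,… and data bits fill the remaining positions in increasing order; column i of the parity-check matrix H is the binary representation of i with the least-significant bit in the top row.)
Syndrome s = H · r^T (mod 2), r = 0011111101111011111101111011000:
  s[0] = (1010101010101010101010101010101)·(0011111101111011111101111011000) mod 2 = 0+0+1+0+1+0+1+0+0+0+1+0+1+0+1+0+1+0+1+0+0+0+1+0+1+0+1+0+0+0+0 mod 2 = 1
  s[1] = (0110011001100110011001100110011)·(0011111101111011111101111011000) mod 2 = 0+0+1+0+0+1+1+0+0+1+1+0+0+0+1+0+0+1+1+0+0+1+1+0+0+0+1+0+0+0+0 mod 2 = 1
  s[2] = (0001111000011110000111100001111)·(0011111101111011111101111011000) mod 2 = 0+0+0+1+1+1+1+0+0+0+0+1+1+0+1+0+0+0+0+1+0+1+1+0+0+0+0+1+0+0+0 mod 2 = 1
  s[3] = (0000000111111110000000011111111)·(0011111101111011111101111011000) mod 2 = 0+0+0+0+0+0+0+1+0+1+1+1+1+0+1+0+0+0+0+0+0+0+0+1+1+0+1+1+0+0+0 mod 2 = 0
  s[4] = (0000000000000001111111111111111)·(0011111101111011111101111011000) mod 2 = 0+0+0+0+0+0+0+0+0+0+0+0+0+0+0+1+1+1+1+1+0+1+1+1+1+0+1+1+0+0+0 mod 2 = 1
Syndrome = 11101
Column 23 of H equals this syndrome → error at bit 23 (1-indexed).
Flip bit 23: 0011111101111011111101111011000 → 0011111101111011111101011011000
Extract data bits at positions {3,5,6,7,9,10,11,12,13,14,15,17,18,19,20,21,22,23,24,25,26,27,28,29,30,31}: 11110111101111101011011000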